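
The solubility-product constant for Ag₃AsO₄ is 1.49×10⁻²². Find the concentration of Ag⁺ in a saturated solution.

Ag₃AsO₄(s) ⇌ 3 Ag⁺(aq) + AsO₄³⁻(aq)
With molar solubility s: [Ag⁺] = 3s, [AsO₄³⁻] = s.
Ksp = [Ag⁺]^3[AsO₄³⁻] = (3s)^3 · s = 27s^4 = 1.49×10⁻²²
s = 1.53×10⁻⁶ mol/L
[Ag⁺] = 3s = 4.60×10⁻⁶ mol/L

4.60×10⁻⁶ M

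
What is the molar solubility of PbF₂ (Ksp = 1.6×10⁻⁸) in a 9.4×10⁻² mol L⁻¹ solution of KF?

1.8×10⁻⁶ M

PbF₂(s) ⇌ Pb²⁺(aq) + 2 F⁻(aq)
The solution already contains F⁻ at 9.4×10⁻² mol L⁻¹. Let s be the molar solubility of PbF₂.
[F⁻] ≈ 9.4×10⁻² mol L⁻¹ (common ion dominates); [Pb²⁺] = s.
Ksp = [Pb²⁺][F⁻]^2 = s(9.4×10⁻²)^2
s = 1.6×10⁻⁸ / (9.4×10⁻²)^2 = 1.8×10⁻⁶
s = 1.8×10⁻⁶ mol L⁻¹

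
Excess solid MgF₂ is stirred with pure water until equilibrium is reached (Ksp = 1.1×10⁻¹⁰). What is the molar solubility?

3.0×10⁻⁴ M

MgF₂(s) ⇌ Mg²⁺(aq) + 2 F⁻(aq)
Call the molar solubility s, so that [Mg²⁺] = s and [F⁻] = 2s.
Ksp = [Mg²⁺][F⁻]^2 = s · (2s)^2 = 4s^3
4s^3 = 1.1×10⁻¹⁰  ⇒  s^3 = 2.8×10⁻¹¹
s = (2.8×10⁻¹¹)^(1/3) = 3.0×10⁻⁴ M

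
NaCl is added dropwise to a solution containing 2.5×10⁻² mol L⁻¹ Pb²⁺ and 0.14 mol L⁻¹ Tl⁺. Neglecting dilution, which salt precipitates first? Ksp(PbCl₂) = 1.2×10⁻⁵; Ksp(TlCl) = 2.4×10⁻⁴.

A salt starts to precipitate once the ion product Q reaches its Ksp.
For PbCl₂: [Cl⁻] = (Ksp/[Pb²⁺])^(1/2) = 2.2×10⁻² mol L⁻¹
For TlCl: [Cl⁻] = (Ksp/[Tl⁺]) = 1.7×10⁻³ mol L⁻¹
TlCl requires the lower [Cl⁻], so it precipitates first.

TlCl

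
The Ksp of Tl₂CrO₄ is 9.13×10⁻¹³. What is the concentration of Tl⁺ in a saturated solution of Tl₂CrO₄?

Tl₂CrO₄(s) ⇌ 2 Tl⁺(aq) + CrO₄²⁻(aq)
If s mol/L of Tl₂CrO₄ dissolves, [Tl⁺] = 2s and [CrO₄²⁻] = s.
Ksp = [Tl⁺]^2[CrO₄²⁻] = (2s)^2 · s = 4s^3 = 9.13×10⁻¹³
s = 6.11×10⁻⁵ M
[Tl⁺] = 2s = 1.22×10⁻⁴ M

1.22×10⁻⁴ M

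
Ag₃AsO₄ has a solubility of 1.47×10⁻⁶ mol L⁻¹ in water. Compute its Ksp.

Ksp = 1.26×10⁻²²

Ag₃AsO₄(s) ⇌ 3 Ag⁺(aq) + AsO₄³⁻(aq)
Let s be the molar solubility. Then [Ag⁺] = 3s and [AsO₄³⁻] = s.
Ksp = [Ag⁺]^3[AsO₄³⁻] = (3s)^3 · s = 27s^4
Ksp = 27 × (1.47×10⁻⁶)^4 = 1.26×10⁻²²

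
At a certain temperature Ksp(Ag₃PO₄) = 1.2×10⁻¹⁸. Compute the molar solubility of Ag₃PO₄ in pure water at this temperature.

Ag₃PO₄(s) ⇌ 3 Ag⁺(aq) + PO₄³⁻(aq)
With molar solubility s: [Ag⁺] = 3s, [PO₄³⁻] = s.
Ksp = [Ag⁺]^3[PO₄³⁻] = (3s)^3 · s = 27s^4
27s^4 = 1.2×10⁻¹⁸  ⇒  s^4 = 4.4×10⁻²⁰
s = (4.4×10⁻²⁰)^(1/4) = 1.5×10⁻⁵ M

1.5×10⁻⁵ M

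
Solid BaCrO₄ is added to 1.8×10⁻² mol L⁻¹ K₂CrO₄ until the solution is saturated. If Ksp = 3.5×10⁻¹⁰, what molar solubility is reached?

BaCrO₄(s) ⇌ Ba²⁺(aq) + CrO₄²⁻(aq)
Let s be the solubility of BaCrO₄ here. The common ion gives [CrO₄²⁻] ≈ 1.8×10⁻² mol L⁻¹, and [Ba²⁺] = s.
Ksp = [Ba²⁺][CrO₄²⁻] = s(1.8×10⁻²)
s = 3.5×10⁻¹⁰ / (1.8×10⁻²) = 1.9×10⁻⁸
s = 1.9×10⁻⁸ mol L⁻¹

1.9×10⁻⁸ M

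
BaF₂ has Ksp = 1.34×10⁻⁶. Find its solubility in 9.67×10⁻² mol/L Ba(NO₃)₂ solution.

1.86×10⁻³ M

BaF₂(s) ⇌ Ba²⁺(aq) + 2 F⁻(aq)
With Ba²⁺ already at 9.67×10⁻² mol/L and s small, take [Ba²⁺] ≈ 9.67×10⁻² mol/L and [F⁻] = 2s.
Ksp = [Ba²⁺][F⁻]^2 = (9.67×10⁻²)(2s)^2
(2s)^2 = 1.34×10⁻⁶ / (9.67×10⁻²) = 1.39×10⁻⁵
s = 1.86×10⁻³ mol/L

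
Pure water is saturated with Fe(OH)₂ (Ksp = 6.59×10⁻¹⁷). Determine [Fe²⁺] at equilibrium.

2.54×10⁻⁶ M

Fe(OH)₂(s) ⇌ Fe²⁺(aq) + 2 OH⁻(aq)
Let s be the molar solubility. Then [Fe²⁺] = s and [OH⁻] = 2s.
Ksp = [Fe²⁺][OH⁻]^2 = s · (2s)^2 = 4s^3 = 6.59×10⁻¹⁷
s = 2.54×10⁻⁶ mol L⁻¹
[Fe²⁺] = s = 2.54×10⁻⁶ mol L⁻¹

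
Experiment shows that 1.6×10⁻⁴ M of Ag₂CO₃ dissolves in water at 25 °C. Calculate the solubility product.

Ksp = 1.6×10⁻¹¹

Ag₂CO₃(s) ⇌ 2 Ag⁺(aq) + CO₃²⁻(aq)
With molar solubility s: [Ag⁺] = 2s, [CO₃²⁻] = s.
Ksp = [Ag⁺]^2[CO₃²⁻] = (2s)^2 · s = 4s^3
Ksp = 4 × (1.6×10⁻⁴)^3 = 1.6×10⁻¹¹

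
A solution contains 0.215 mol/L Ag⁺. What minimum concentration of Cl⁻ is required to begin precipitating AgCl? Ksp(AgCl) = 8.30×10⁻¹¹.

3.86×10⁻¹⁰ M

Precipitation of each salt begins when its ion product equals Ksp.
AgCl(s) ⇌ Ag⁺(aq) + Cl⁻(aq)
Ksp = [Ag⁺][Cl⁻] = [Cl⁻](0.215)
[Cl⁻] = 8.30×10⁻¹¹ / (0.215) = 3.86×10⁻¹⁰
[Cl⁻] = 3.86×10⁻¹⁰ mol/L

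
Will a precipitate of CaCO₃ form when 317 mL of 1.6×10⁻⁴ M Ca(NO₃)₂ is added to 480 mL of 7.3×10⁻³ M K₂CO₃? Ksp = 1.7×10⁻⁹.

Yes

The combined volume is 797 mL.
[Ca²⁺] = (1.6×10⁻⁴)(317)/797 = 6.4×10⁻⁵ M
[CO₃²⁻] = (7.3×10⁻³)(480)/797 = 4.4×10⁻³ M
Q = [Ca²⁺][CO₃²⁻] = 2.8×10⁻⁷
Because Q > Ksp (2.8×10⁻⁷ vs 1.7×10⁻⁹), a precipitate of CaCO₃ forms.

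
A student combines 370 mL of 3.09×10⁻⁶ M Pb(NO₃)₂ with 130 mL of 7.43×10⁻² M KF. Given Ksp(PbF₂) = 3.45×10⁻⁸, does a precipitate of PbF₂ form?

After mixing, V = 370 mL + 130 mL = 500 mL.
[Pb²⁺] = (3.09×10⁻⁶)(370)/500 = 2.29×10⁻⁶ M
[F⁻] = (7.43×10⁻²)(130)/500 = 1.93×10⁻² M
Q = [Pb²⁺][F⁻]^2 = 8.53×10⁻¹⁰
Since Q (8.53×10⁻¹⁰) is less than Ksp (3.45×10⁻⁸), no PbF₂ precipitates.

No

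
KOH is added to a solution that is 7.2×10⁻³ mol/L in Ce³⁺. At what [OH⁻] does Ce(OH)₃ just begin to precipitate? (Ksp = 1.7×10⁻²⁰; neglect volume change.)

1.3×10⁻⁶ M

Precipitation of each salt begins when its ion product equals Ksp.
Ce(OH)₃(s) ⇌ Ce³⁺(aq) + 3 OH⁻(aq)
Ksp = [Ce³⁺][OH⁻]^3 = [OH⁻]^3(7.2×10⁻³)
[OH⁻]^3 = 1.7×10⁻²⁰ / (7.2×10⁻³) = 2.4×10⁻¹⁸
[OH⁻] = 1.3×10⁻⁶ mol/L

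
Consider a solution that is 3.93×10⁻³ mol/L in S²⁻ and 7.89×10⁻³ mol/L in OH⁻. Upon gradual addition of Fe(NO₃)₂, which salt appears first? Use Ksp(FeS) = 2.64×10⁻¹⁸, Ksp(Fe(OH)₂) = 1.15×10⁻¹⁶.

Precipitation begins when Q = Ksp.
For FeS: [Fe²⁺] = (Ksp/[S²⁻]) = 6.72×10⁻¹⁶ mol/L
For Fe(OH)₂: [Fe²⁺] = (Ksp/[OH⁻]^2) = 1.85×10⁻¹² mol/L
The smaller threshold [Fe²⁺] is reached first, so FeS precipitates first.

FeS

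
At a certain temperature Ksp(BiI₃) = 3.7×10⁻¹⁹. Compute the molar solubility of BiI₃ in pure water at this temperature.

BiI₃(s) ⇌ Bi³⁺(aq) + 3 I⁻(aq)
With molar solubility s: [Bi³⁺] = s, [I⁻] = 3s.
Ksp = [Bi³⁺][I⁻]^3 = s · (3s)^3 = 27s^4
27s^4 = 3.7×10⁻¹⁹  ⇒  s^4 = 1.4×10⁻²⁰
s = (1.4×10⁻²⁰)^(1/4) = 1.1×10⁻⁵ mol/L

1.1×10⁻⁵ M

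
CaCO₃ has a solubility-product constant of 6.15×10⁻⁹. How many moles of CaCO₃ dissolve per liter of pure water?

CaCO₃(s) ⇌ Ca²⁺(aq) + CO₃²⁻(aq)
Let s be the molar solubility. Then [Ca²⁺] = s and [CO₃²⁻] = s.
Ksp = [Ca²⁺][CO₃²⁻] = s · s = s^2
s^2 = 6.15×10⁻⁹
s = 7.84×10⁻⁵ mol L⁻¹

7.84×10⁻⁵ M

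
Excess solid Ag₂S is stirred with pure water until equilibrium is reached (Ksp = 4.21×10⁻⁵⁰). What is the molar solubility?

Ag₂S(s) ⇌ 2 Ag⁺(aq) + S²⁻(aq)
For each mole of Ag₂S that dissolves per liter, [Ag⁺] = 2s and [S²⁻] = s; let s denote this solubility.
Ksp = [Ag⁺]^2[S²⁻] = (2s)^2 · s = 4s^3
4s^3 = 4.21×10⁻⁵⁰  ⇒  s^3 = 1.05×10⁻⁵⁰
s = (1.05×10⁻⁵⁰)^(1/3) = 2.19×10⁻¹⁷ mol L⁻¹

2.19×10⁻¹⁷ M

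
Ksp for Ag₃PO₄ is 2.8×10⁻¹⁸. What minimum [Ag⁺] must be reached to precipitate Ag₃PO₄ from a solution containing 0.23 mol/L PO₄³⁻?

2.3×10⁻⁶ M

Each salt precipitates once Q = Ksp for that salt.
Ag₃PO₄(s) ⇌ 3 Ag⁺(aq) + PO₄³⁻(aq)
Ksp = [Ag⁺]^3[PO₄³⁻] = [Ag⁺]^3(0.23)
[Ag⁺]^3 = 2.8×10⁻¹⁸ / (0.23) = 1.2×10⁻¹⁷
[Ag⁺] = 2.3×10⁻⁶ mol/L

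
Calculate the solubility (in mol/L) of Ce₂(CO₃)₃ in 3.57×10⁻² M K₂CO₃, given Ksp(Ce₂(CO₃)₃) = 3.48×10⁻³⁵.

Ce₂(CO₃)₃(s) ⇌ 2 Ce³⁺(aq) + 3 CO₃²⁻(aq)
With CO₃²⁻ already at 3.57×10⁻² M and s small, take [CO₃²⁻] ≈ 3.57×10⁻² M and [Ce³⁺] = 2s.
Ksp = [Ce³⁺]^2[CO₃²⁻]^3 = (2s)^2(3.57×10⁻²)^3
(2s)^2 = 3.48×10⁻³⁵ / (3.57×10⁻²)^3 = 7.65×10⁻³¹
s = 4.37×10⁻¹⁶ M

4.37×10⁻¹⁶ M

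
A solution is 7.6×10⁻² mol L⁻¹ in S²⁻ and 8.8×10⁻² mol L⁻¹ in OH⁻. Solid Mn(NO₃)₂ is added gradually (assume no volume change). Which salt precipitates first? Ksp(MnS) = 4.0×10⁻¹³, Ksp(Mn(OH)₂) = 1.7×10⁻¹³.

The threshold for precipitation is Q = Ksp.
For MnS: [Mn²⁺] = (Ksp/[S²⁻]) = 5.3×10⁻¹² mol L⁻¹
For Mn(OH)₂: [Mn²⁺] = (Ksp/[OH⁻]^2) = 2.2×10⁻¹¹ mol L⁻¹
Since MnS needs less Mn²⁺ to reach saturation, it precipitates first.

MnS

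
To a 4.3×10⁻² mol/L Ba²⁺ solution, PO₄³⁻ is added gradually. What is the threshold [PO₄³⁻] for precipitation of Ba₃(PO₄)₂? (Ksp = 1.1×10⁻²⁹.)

3.7×10⁻¹³ M

Precipitation begins when Q = Ksp.
Ba₃(PO₄)₂(s) ⇌ 3 Ba²⁺(aq) + 2 PO₄³⁻(aq)
Ksp = [Ba²⁺]^3[PO₄³⁻]^2 = [PO₄³⁻]^2(4.3×10⁻²)^3
[PO₄³⁻]^2 = 1.1×10⁻²⁹ / (4.3×10⁻²)^3 = 1.4×10⁻²⁵
[PO₄³⁻] = 3.7×10⁻¹³ mol/L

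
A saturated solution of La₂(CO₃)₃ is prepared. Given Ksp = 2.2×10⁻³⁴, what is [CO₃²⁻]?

La₂(CO₃)₃(s) ⇌ 2 La³⁺(aq) + 3 CO₃²⁻(aq)
With molar solubility s: [La³⁺] = 2s, [CO₃²⁻] = 3s.
Ksp = [La³⁺]^2[CO₃²⁻]^3 = (2s)^2 · (3s)^3 = 108s^5 = 2.2×10⁻³⁴
s = 7.3×10⁻⁸ mol/L
[CO₃²⁻] = 3s = 2.2×10⁻⁷ mol/L

2.2×10⁻⁷ M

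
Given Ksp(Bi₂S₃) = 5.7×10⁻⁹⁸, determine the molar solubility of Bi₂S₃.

1.4×10⁻²⁰ M

Bi₂S₃(s) ⇌ 2 Bi³⁺(aq) + 3 S²⁻(aq)
With molar solubility s: [Bi³⁺] = 2s, [S²⁻] = 3s.
Ksp = [Bi³⁺]^2[S²⁻]^3 = (2s)^2 · (3s)^3 = 108s^5
108s^5 = 5.7×10⁻⁹⁸  ⇒  s^5 = 5.3×10⁻¹⁰⁰
Taking the 5th root, s = 1.4×10⁻²⁰ M.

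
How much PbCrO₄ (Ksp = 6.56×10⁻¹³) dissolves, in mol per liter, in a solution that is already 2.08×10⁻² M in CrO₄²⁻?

PbCrO₄(s) ⇌ Pb²⁺(aq) + CrO₄²⁻(aq)
The solution already contains CrO₄²⁻ at 2.08×10⁻² M. Let s be the molar solubility of PbCrO₄.
[CrO₄²⁻] ≈ 2.08×10⁻² M (common ion dominates); [Pb²⁺] = s.
Ksp = [Pb²⁺][CrO₄²⁻] = s(2.08×10⁻²)
s = 6.56×10⁻¹³ / (2.08×10⁻²) = 3.15×10⁻¹¹
s = 3.15×10⁻¹¹ M

3.15×10⁻¹¹ M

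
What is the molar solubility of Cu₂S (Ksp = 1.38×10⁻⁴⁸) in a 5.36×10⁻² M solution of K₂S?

Cu₂S(s) ⇌ 2 Cu⁺(aq) + S²⁻(aq)
With S²⁻ already at 5.36×10⁻² M and s small, take [S²⁻] ≈ 5.36×10⁻² M and [Cu⁺] = 2s.
Ksp = [Cu⁺]^2[S²⁻] = (2s)^2(5.36×10⁻²)
(2s)^2 = 1.38×10⁻⁴⁸ / (5.36×10⁻²) = 2.57×10⁻⁴⁷
s = 2.54×10⁻²⁴ M

2.54×10⁻²⁴ M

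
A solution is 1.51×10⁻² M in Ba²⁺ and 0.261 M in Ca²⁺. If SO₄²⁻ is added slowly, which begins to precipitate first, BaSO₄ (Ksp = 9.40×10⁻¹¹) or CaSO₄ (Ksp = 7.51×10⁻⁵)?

BaSO₄

Precipitation of each salt begins when its ion product equals Ksp.
For BaSO₄: [SO₄²⁻] = (Ksp/[Ba²⁺]) = 6.23×10⁻⁹ M
For CaSO₄: [SO₄²⁻] = (Ksp/[Ca²⁺]) = 2.88×10⁻⁴ M
The smaller threshold [SO₄²⁻] is reached first, so BaSO₄ precipitates first.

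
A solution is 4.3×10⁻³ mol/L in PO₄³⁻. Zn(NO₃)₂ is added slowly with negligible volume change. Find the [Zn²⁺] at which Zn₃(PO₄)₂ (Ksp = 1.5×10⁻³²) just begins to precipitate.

9.3×10⁻¹⁰ M

The threshold for precipitation is Q = Ksp.
Zn₃(PO₄)₂(s) ⇌ 3 Zn²⁺(aq) + 2 PO₄³⁻(aq)
Ksp = [Zn²⁺]^3[PO₄³⁻]^2 = [Zn²⁺]^3(4.3×10⁻³)^2
[Zn²⁺]^3 = 1.5×10⁻³² / (4.3×10⁻³)^2 = 8.1×10⁻²⁸
[Zn²⁺] = 9.3×10⁻¹⁰ mol/L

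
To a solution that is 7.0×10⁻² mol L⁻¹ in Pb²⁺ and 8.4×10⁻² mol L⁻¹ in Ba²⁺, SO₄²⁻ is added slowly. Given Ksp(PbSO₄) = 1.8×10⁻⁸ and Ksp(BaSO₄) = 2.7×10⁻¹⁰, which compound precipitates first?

BaSO₄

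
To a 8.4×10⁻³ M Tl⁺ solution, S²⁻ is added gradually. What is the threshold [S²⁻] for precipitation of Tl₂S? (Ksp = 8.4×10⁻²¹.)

Precipitation begins when Q = Ksp.
Tl₂S(s) ⇌ 2 Tl⁺(aq) + S²⁻(aq)
Ksp = [Tl⁺]^2[S²⁻] = [S²⁻](8.4×10⁻³)^2
[S²⁻] = 8.4×10⁻²¹ / (8.4×10⁻³)^2 = 1.2×10⁻¹⁶
[S²⁻] = 1.2×10⁻¹⁶ M

1.2×10⁻¹⁶ M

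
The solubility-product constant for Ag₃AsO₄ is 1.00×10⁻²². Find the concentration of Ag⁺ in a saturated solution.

Ag₃AsO₄(s) ⇌ 3 Ag⁺(aq) + AsO₄³⁻(aq)
If s mol/L of Ag₃AsO₄ dissolves, [Ag⁺] = 3s and [AsO₄³⁻] = s.
Ksp = [Ag⁺]^3[AsO₄³⁻] = (3s)^3 · s = 27s^4 = 1.00×10⁻²²
s = 1.39×10⁻⁶ mol L⁻¹
[Ag⁺] = 3s = 4.16×10⁻⁶ mol L⁻¹

4.16×10⁻⁶ M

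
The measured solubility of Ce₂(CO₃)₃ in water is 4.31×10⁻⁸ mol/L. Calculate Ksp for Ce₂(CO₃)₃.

Ce₂(CO₃)₃(s) ⇌ 2 Ce³⁺(aq) + 3 CO₃²⁻(aq)
For each mole of Ce₂(CO₃)₃ that dissolves per liter, [Ce³⁺] = 2s and [CO₃²⁻] = 3s; let s denote this solubility.
Ksp = [Ce³⁺]^2[CO₃²⁻]^3 = (2s)^2 · (3s)^3 = 108s^5
Ksp = 108 × (4.31×10⁻⁸)^5 = 1.61×10⁻³⁵

Ksp = 1.61×10⁻³⁵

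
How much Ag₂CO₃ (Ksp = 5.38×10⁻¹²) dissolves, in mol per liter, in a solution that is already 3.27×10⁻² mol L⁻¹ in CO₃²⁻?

Ag₂CO₃(s) ⇌ 2 Ag⁺(aq) + CO₃²⁻(aq)
With CO₃²⁻ already at 3.27×10⁻² mol L⁻¹ and s small, take [CO₃²⁻] ≈ 3.27×10⁻² mol L⁻¹ and [Ag⁺] = 2s.
Ksp = [Ag⁺]^2[CO₃²⁻] = (2s)^2(3.27×10⁻²)
(2s)^2 = 5.38×10⁻¹² / (3.27×10⁻²) = 1.65×10⁻¹⁰
s = 6.41×10⁻⁶ mol L⁻¹

6.41×10⁻⁶ M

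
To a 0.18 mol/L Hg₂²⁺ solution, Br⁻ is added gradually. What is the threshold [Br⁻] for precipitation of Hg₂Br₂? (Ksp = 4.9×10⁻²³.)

The threshold for precipitation is Q = Ksp.
Hg₂Br₂(s) ⇌ Hg₂²⁺(aq) + 2 Br⁻(aq)
Ksp = [Hg₂²⁺][Br⁻]^2 = [Br⁻]^2(0.18)
[Br⁻]^2 = 4.9×10⁻²³ / (0.18) = 2.7×10⁻²²
[Br⁻] = 1.6×10⁻¹¹ mol/L

1.6×10⁻¹¹ M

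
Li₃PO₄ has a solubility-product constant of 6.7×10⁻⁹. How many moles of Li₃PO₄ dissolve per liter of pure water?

4.0×10⁻³ M

Li₃PO₄(s) ⇌ 3 Li⁺(aq) + PO₄³⁻(aq)
Call the molar solubility s, so that [Li⁺] = 3s and [PO₄³⁻] = s.
Ksp = [Li⁺]^3[PO₄³⁻] = (3s)^3 · s = 27s^4
27s^4 = 6.7×10⁻⁹  ⇒  s^4 = 2.5×10⁻¹⁰
Taking the 4th root, s = 4.0×10⁻³ mol L⁻¹.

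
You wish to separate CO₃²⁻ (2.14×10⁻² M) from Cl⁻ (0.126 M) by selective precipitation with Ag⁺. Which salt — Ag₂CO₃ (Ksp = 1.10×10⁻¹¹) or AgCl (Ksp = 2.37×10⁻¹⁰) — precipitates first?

AgCl

A salt starts to precipitate once the ion product Q reaches its Ksp.
For Ag₂CO₃: [Ag⁺] = (Ksp/[CO₃²⁻])^(1/2) = 2.27×10⁻⁵ M
For AgCl: [Ag⁺] = (Ksp/[Cl⁻]) = 1.88×10⁻⁹ M
The smaller threshold [Ag⁺] is reached first, so AgCl precipitates first.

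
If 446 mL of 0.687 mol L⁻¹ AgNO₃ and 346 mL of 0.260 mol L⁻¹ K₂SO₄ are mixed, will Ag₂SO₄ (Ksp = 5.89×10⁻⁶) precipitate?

After mixing, V = 446 mL + 346 mL = 792 mL.
[Ag⁺] = (0.687)(446)/792 = 0.387 mol L⁻¹
[SO₄²⁻] = (0.260)(346)/792 = 0.114 mol L⁻¹
Q = [Ag⁺]^2[SO₄²⁻] = 1.70×10⁻²
Q = 1.70×10⁻² > Ksp = 5.89×10⁻⁶, so the solution is supersaturated and Ag₂SO₄ precipitates.

Yes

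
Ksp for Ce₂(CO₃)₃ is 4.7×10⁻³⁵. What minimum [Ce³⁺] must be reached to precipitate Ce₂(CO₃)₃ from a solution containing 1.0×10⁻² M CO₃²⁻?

The threshold for precipitation is Q = Ksp.
Ce₂(CO₃)₃(s) ⇌ 2 Ce³⁺(aq) + 3 CO₃²⁻(aq)
Ksp = [Ce³⁺]^2[CO₃²⁻]^3 = [Ce³⁺]^2(1.0×10⁻²)^3
[Ce³⁺]^2 = 4.7×10⁻³⁵ / (1.0×10⁻²)^3 = 4.7×10⁻²⁹
[Ce³⁺] = 6.9×10⁻¹⁵ M

6.9×10⁻¹⁵ M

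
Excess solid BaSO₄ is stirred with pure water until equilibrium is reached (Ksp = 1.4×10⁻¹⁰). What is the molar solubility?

BaSO₄(s) ⇌ Ba²⁺(aq) + SO₄²⁻(aq)
With molar solubility s: [Ba²⁺] = s, [SO₄²⁻] = s.
Ksp = [Ba²⁺][SO₄²⁻] = s · s = s^2
s^2 = 1.4×10⁻¹⁰
s = (1.4×10⁻¹⁰)^(1/2) = 1.2×10⁻⁵ mol/L

1.2×10⁻⁵ M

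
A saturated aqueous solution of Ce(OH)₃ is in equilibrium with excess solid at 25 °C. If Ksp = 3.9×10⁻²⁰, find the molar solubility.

Ce(OH)₃(s) ⇌ Ce³⁺(aq) + 3 OH⁻(aq)
Call the molar solubility s, so that [Ce³⁺] = s and [OH⁻] = 3s.
Ksp = [Ce³⁺][OH⁻]^3 = s · (3s)^3 = 27s^4
27s^4 = 3.9×10⁻²⁰  ⇒  s^4 = 1.4×10⁻²¹
s = 6.2×10⁻⁶ M

6.2×10⁻⁶ M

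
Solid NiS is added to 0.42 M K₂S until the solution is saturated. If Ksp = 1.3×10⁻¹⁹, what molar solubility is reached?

3.1×10⁻¹⁹ M

NiS(s) ⇌ Ni²⁺(aq) + S²⁻(aq)
Let s be the solubility of NiS here. The common ion gives [S²⁻] ≈ 0.42 M, and [Ni²⁺] = s.
Ksp = [Ni²⁺][S²⁻] = s(0.42)
s = 1.3×10⁻¹⁹ / (0.42) = 3.1×10⁻¹⁹
s = 3.1×10⁻¹⁹ M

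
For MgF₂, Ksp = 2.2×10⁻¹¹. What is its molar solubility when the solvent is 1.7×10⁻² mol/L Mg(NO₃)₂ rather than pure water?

1.8×10⁻⁵ M

MgF₂(s) ⇌ Mg²⁺(aq) + 2 F⁻(aq)
Let s be the solubility of MgF₂ here. The common ion gives [Mg²⁺] ≈ 1.7×10⁻² mol/L, and [F⁻] = 2s.
Ksp = [Mg²⁺][F⁻]^2 = (1.7×10⁻²)(2s)^2
(2s)^2 = 2.2×10⁻¹¹ / (1.7×10⁻²) = 1.3×10⁻⁹
s = 1.8×10⁻⁵ mol/L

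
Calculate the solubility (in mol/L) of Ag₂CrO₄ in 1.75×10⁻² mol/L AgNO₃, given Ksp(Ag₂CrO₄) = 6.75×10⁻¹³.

2.20×10⁻⁹ M

Ag₂CrO₄(s) ⇌ 2 Ag⁺(aq) + CrO₄²⁻(aq)
Let s be the solubility of Ag₂CrO₄ here. The common ion gives [Ag⁺] ≈ 1.75×10⁻² mol/L, and [CrO₄²⁻] = s.
Ksp = [Ag⁺]^2[CrO₄²⁻] = (1.75×10⁻²)^2s
s = 6.75×10⁻¹³ / (1.75×10⁻²)^2 = 2.20×10⁻⁹
s = 2.20×10⁻⁹ mol/L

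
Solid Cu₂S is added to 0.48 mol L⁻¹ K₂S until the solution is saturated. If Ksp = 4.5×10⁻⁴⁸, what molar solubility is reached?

1.5×10⁻²⁴ M

Cu₂S(s) ⇌ 2 Cu⁺(aq) + S²⁻(aq)
With S²⁻ already at 0.48 mol L⁻¹ and s small, take [S²⁻] ≈ 0.48 mol L⁻¹ and [Cu⁺] = 2s.
Ksp = [Cu⁺]^2[S²⁻] = (2s)^2(0.48)
(2s)^2 = 4.5×10⁻⁴⁸ / (0.48) = 9.4×10⁻⁴⁸
s = 1.5×10⁻²⁴ mol L⁻¹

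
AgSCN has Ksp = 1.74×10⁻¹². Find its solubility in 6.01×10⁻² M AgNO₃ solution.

AgSCN(s) ⇌ Ag⁺(aq) + SCN⁻(aq)
Let s be the solubility of AgSCN here. The common ion gives [Ag⁺] ≈ 6.01×10⁻² M, and [SCN⁻] = s.
Ksp = [Ag⁺][SCN⁻] = (6.01×10⁻²)s
s = 1.74×10⁻¹² / (6.01×10⁻²) = 2.90×10⁻¹¹
s = 2.90×10⁻¹¹ M

2.90×10⁻¹¹ M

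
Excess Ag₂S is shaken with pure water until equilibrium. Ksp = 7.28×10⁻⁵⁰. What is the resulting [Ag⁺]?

Ag₂S(s) ⇌ 2 Ag⁺(aq) + S²⁻(aq)
Call the molar solubility s, so that [Ag⁺] = 2s and [S²⁻] = s.
Ksp = [Ag⁺]^2[S²⁻] = (2s)^2 · s = 4s^3 = 7.28×10⁻⁵⁰
s = 2.63×10⁻¹⁷ mol L⁻¹
[Ag⁺] = 2s = 5.26×10⁻¹⁷ mol L⁻¹

5.26×10⁻¹⁷ M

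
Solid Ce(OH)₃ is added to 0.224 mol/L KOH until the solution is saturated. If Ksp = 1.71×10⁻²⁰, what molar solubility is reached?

Ce(OH)₃(s) ⇌ Ce³⁺(aq) + 3 OH⁻(aq)
OH⁻ is already present at 0.224 mol/L. If s mol/L of Ce(OH)₃ dissolves, [Ce³⁺] = s while [OH⁻] ≈ 0.224 mol/L.
Ksp = [Ce³⁺][OH⁻]^3 = s(0.224)^3
s = 1.71×10⁻²⁰ / (0.224)^3 = 1.52×10⁻¹⁸
s = 1.52×10⁻¹⁸ mol/L

1.52×10⁻¹⁸ M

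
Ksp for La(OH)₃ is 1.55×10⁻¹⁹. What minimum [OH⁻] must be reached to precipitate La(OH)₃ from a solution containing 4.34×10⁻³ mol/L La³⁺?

3.29×10⁻⁶ M

Precipitation begins when Q = Ksp.
La(OH)₃(s) ⇌ La³⁺(aq) + 3 OH⁻(aq)
Ksp = [La³⁺][OH⁻]^3 = [OH⁻]^3(4.34×10⁻³)
[OH⁻]^3 = 1.55×10⁻¹⁹ / (4.34×10⁻³) = 3.57×10⁻¹⁷
[OH⁻] = 3.29×10⁻⁶ mol/L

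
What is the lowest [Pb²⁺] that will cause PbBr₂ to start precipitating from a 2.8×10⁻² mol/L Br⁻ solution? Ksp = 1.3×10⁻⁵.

1.7×10⁻² M

Each salt precipitates once Q = Ksp for that salt.
PbBr₂(s) ⇌ Pb²⁺(aq) + 2 Br⁻(aq)
Ksp = [Pb²⁺][Br⁻]^2 = [Pb²⁺](2.8×10⁻²)^2
[Pb²⁺] = 1.3×10⁻⁵ / (2.8×10⁻²)^2 = 1.7×10⁻²
[Pb²⁺] = 1.7×10⁻² mol/L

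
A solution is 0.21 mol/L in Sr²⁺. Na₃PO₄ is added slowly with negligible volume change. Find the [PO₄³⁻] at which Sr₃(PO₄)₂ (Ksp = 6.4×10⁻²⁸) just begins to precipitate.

Precipitation begins when Q = Ksp.
Sr₃(PO₄)₂(s) ⇌ 3 Sr²⁺(aq) + 2 PO₄³⁻(aq)
Ksp = [Sr²⁺]^3[PO₄³⁻]^2 = [PO₄³⁻]^2(0.21)^3
[PO₄³⁻]^2 = 6.4×10⁻²⁸ / (0.21)^3 = 6.9×10⁻²⁶
[PO₄³⁻] = 2.6×10⁻¹³ mol/L

2.6×10⁻¹³ M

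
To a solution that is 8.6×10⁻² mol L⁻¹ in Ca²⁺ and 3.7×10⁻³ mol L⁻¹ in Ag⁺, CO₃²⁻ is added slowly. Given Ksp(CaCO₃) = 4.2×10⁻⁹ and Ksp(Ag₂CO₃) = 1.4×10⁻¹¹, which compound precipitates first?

The threshold for precipitation is Q = Ksp.
For CaCO₃: [CO₃²⁻] = (Ksp/[Ca²⁺]) = 4.9×10⁻⁸ mol L⁻¹
For Ag₂CO₃: [CO₃²⁻] = (Ksp/[Ag⁺]^2) = 1.0×10⁻⁶ mol L⁻¹
Since CaCO₃ needs less CO₃²⁻ to reach saturation, it precipitates first.

CaCO₃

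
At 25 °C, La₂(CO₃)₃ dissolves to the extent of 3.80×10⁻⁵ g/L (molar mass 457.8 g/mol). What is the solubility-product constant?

Ksp = 4.26×10⁻³⁴

Molar solubility s = (3.80×10⁻⁵ g/L) / (457.8 g/mol) = 8.3006×10⁻⁸ mol/L
La₂(CO₃)₃(s) ⇌ 2 La³⁺(aq) + 3 CO₃²⁻(aq)
Call the molar solubility s, so that [La³⁺] = 2s and [CO₃²⁻] = 3s.
Ksp = [La³⁺]^2[CO₃²⁻]^3 = (2s)^2 · (3s)^3 = 108s^5
Ksp = 108 × (8.3006×10⁻⁸)^5 = 4.26×10⁻³⁴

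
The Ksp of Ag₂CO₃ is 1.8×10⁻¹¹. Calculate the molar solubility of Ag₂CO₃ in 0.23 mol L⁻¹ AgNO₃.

Ag₂CO₃(s) ⇌ 2 Ag⁺(aq) + CO₃²⁻(aq)
The solution already contains Ag⁺ at 0.23 mol L⁻¹. Let s be the molar solubility of Ag₂CO₃.
[Ag⁺] ≈ 0.23 mol L⁻¹ (common ion dominates); [CO₃²⁻] = s.
Ksp = [Ag⁺]^2[CO₃²⁻] = (0.23)^2s
s = 1.8×10⁻¹¹ / (0.23)^2 = 3.4×10⁻¹⁰
s = 3.4×10⁻¹⁰ mol L⁻¹

3.4×10⁻¹⁰ M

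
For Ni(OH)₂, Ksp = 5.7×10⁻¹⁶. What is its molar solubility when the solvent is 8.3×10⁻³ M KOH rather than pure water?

Ni(OH)₂(s) ⇌ Ni²⁺(aq) + 2 OH⁻(aq)
The solution already contains OH⁻ at 8.3×10⁻³ M. Let s be the molar solubility of Ni(OH)₂.
[OH⁻] ≈ 8.3×10⁻³ M (common ion dominates); [Ni²⁺] = s.
Ksp = [Ni²⁺][OH⁻]^2 = s(8.3×10⁻³)^2
s = 5.7×10⁻¹⁶ / (8.3×10⁻³)^2 = 8.3×10⁻¹²
s = 8.3×10⁻¹² M

8.3×10⁻¹² M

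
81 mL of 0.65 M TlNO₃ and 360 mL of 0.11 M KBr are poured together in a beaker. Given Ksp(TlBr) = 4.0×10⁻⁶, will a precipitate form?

Total volume after mixing = 81 + 360 = 441 mL.
[Tl⁺] = (0.65)(81)/441 = 0.12 M
[Br⁻] = (0.11)(360)/441 = 9.0×10⁻² M
Q = [Tl⁺][Br⁻] = 1.1×10⁻²
Because Q > Ksp (1.1×10⁻² vs 4.0×10⁻⁶), a precipitate of TlBr forms.

Yes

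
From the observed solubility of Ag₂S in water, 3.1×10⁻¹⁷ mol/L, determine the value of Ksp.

Ag₂S(s) ⇌ 2 Ag⁺(aq) + S²⁻(aq)
If s mol/L of Ag₂S dissolves, [Ag⁺] = 2s and [S²⁻] = s.
Ksp = [Ag⁺]^2[S²⁻] = (2s)^2 · s = 4s^3
Ksp = 4 × (3.1×10⁻¹⁷)^3 = 1.2×10⁻⁴⁹

Ksp = 1.2×10⁻⁴⁹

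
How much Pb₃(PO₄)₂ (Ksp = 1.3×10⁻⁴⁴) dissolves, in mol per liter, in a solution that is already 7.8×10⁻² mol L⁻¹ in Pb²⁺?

Pb₃(PO₄)₂(s) ⇌ 3 Pb²⁺(aq) + 2 PO₄³⁻(aq)
With Pb²⁺ already at 7.8×10⁻² mol L⁻¹ and s small, take [Pb²⁺] ≈ 7.8×10⁻² mol L⁻¹ and [PO₄³⁻] = 2s.
Ksp = [Pb²⁺]^3[PO₄³⁻]^2 = (7.8×10⁻²)^3(2s)^2
(2s)^2 = 1.3×10⁻⁴⁴ / (7.8×10⁻²)^3 = 2.7×10⁻⁴¹
s = 2.6×10⁻²¹ mol L⁻¹

2.6×10⁻²¹ M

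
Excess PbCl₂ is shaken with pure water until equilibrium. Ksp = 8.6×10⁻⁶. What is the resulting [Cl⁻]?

2.6×10⁻² M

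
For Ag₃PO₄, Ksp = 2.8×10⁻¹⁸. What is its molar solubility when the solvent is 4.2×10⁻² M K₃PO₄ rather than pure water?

1.4×10⁻⁶ M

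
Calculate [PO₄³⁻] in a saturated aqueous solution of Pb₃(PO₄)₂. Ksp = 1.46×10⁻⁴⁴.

1.34×10⁻⁹ M

Pb₃(PO₄)₂(s) ⇌ 3 Pb²⁺(aq) + 2 PO₄³⁻(aq)
Call the molar solubility s, so that [Pb²⁺] = 3s and [PO₄³⁻] = 2s.
Ksp = [Pb²⁺]^3[PO₄³⁻]^2 = (3s)^3 · (2s)^2 = 108s^5 = 1.46×10⁻⁴⁴
s = 6.70×10⁻¹⁰ M
[PO₄³⁻] = 2s = 1.34×10⁻⁹ M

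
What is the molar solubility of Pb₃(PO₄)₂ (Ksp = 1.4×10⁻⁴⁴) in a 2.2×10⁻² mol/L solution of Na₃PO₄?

Pb₃(PO₄)₂(s) ⇌ 3 Pb²⁺(aq) + 2 PO₄³⁻(aq)
With PO₄³⁻ already at 2.2×10⁻² mol/L and s small, take [PO₄³⁻] ≈ 2.2×10⁻² mol/L and [Pb²⁺] = 3s.
Ksp = [Pb²⁺]^3[PO₄³⁻]^2 = (3s)^3(2.2×10⁻²)^2
(3s)^3 = 1.4×10⁻⁴⁴ / (2.2×10⁻²)^2 = 2.9×10⁻⁴¹
s = 1.0×10⁻¹⁴ mol/L

1.0×10⁻¹⁴ M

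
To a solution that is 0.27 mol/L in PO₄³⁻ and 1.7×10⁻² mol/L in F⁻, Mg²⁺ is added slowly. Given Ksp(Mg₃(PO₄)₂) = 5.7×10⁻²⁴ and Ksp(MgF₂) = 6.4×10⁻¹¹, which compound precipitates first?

A salt starts to precipitate once the ion product Q reaches its Ksp.
For Mg₃(PO₄)₂: [Mg²⁺] = (Ksp/[PO₄³⁻]^2)^(1/3) = 4.3×10⁻⁸ mol/L
For MgF₂: [Mg²⁺] = (Ksp/[F⁻]^2) = 2.2×10⁻⁷ mol/L
Since Mg₃(PO₄)₂ needs less Mg²⁺ to reach saturation, it precipitates first.

Mg₃(PO₄)₂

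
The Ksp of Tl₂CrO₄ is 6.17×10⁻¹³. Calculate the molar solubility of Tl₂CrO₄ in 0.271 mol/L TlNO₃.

8.40×10⁻¹² M

Tl₂CrO₄(s) ⇌ 2 Tl⁺(aq) + CrO₄²⁻(aq)
The solution already contains Tl⁺ at 0.271 mol/L. Let s be the molar solubility of Tl₂CrO₄.
[Tl⁺] ≈ 0.271 mol/L (common ion dominates); [CrO₄²⁻] = s.
Ksp = [Tl⁺]^2[CrO₄²⁻] = (0.271)^2s
s = 6.17×10⁻¹³ / (0.271)^2 = 8.40×10⁻¹²
s = 8.40×10⁻¹² mol/L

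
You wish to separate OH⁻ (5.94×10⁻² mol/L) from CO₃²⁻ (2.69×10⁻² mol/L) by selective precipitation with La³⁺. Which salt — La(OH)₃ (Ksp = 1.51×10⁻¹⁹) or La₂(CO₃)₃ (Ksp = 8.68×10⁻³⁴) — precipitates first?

Precipitation begins when Q = Ksp.
For La(OH)₃: [La³⁺] = (Ksp/[OH⁻]^3) = 7.20×10⁻¹⁶ mol/L
For La₂(CO₃)₃: [La³⁺] = (Ksp/[CO₃²⁻]^3)^(1/2) = 6.68×10⁻¹⁵ mol/L
The smaller threshold [La³⁺] is reached first, so La(OH)₃ precipitates first.

La(OH)₃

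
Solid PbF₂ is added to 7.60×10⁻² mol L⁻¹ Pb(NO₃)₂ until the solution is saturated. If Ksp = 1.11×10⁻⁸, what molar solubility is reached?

PbF₂(s) ⇌ Pb²⁺(aq) + 2 F⁻(aq)
The solution already contains Pb²⁺ at 7.60×10⁻² mol L⁻¹. Let s be the molar solubility of PbF₂.
[Pb²⁺] ≈ 7.60×10⁻² mol L⁻¹ (common ion dominates); [F⁻] = 2s.
Ksp = [Pb²⁺][F⁻]^2 = (7.60×10⁻²)(2s)^2
(2s)^2 = 1.11×10⁻⁸ / (7.60×10⁻²) = 1.46×10⁻⁷
s = 1.91×10⁻⁴ mol L⁻¹

1.91×10⁻⁴ M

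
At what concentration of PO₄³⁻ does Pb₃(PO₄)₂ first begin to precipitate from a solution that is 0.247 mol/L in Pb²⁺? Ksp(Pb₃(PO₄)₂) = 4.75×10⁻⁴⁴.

1.78×10⁻²¹ M

Precipitation of each salt begins when its ion product equals Ksp.
Pb₃(PO₄)₂(s) ⇌ 3 Pb²⁺(aq) + 2 PO₄³⁻(aq)
Ksp = [Pb²⁺]^3[PO₄³⁻]^2 = [PO₄³⁻]^2(0.247)^3
[PO₄³⁻]^2 = 4.75×10⁻⁴⁴ / (0.247)^3 = 3.15×10⁻⁴²
[PO₄³⁻] = 1.78×10⁻²¹ mol/L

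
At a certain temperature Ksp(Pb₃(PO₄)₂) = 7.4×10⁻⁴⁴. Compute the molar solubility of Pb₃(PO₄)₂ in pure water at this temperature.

9.3×10⁻¹⁰ M

Pb₃(PO₄)₂(s) ⇌ 3 Pb²⁺(aq) + 2 PO₄³⁻(aq)
With molar solubility s: [Pb²⁺] = 3s, [PO₄³⁻] = 2s.
Ksp = [Pb²⁺]^3[PO₄³⁻]^2 = (3s)^3 · (2s)^2 = 108s^5
108s^5 = 7.4×10⁻⁴⁴  ⇒  s^5 = 6.9×10⁻⁴⁶
s = (6.9×10⁻⁴⁶)^(1/5) = 9.3×10⁻¹⁰ mol L⁻¹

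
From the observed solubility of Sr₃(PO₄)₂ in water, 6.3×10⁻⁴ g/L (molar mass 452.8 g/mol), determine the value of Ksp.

s = (6.3×10⁻⁴ g L⁻¹)/(452.8 g mol⁻¹) = 1.391×10⁻⁶ M
Sr₃(PO₄)₂(s) ⇌ 3 Sr²⁺(aq) + 2 PO₄³⁻(aq)
With molar solubility s: [Sr²⁺] = 3s, [PO₄³⁻] = 2s.
Ksp = [Sr²⁺]^3[PO₄³⁻]^2 = (3s)^3 · (2s)^2 = 108s^5
Ksp = 108 × (1.391×10⁻⁶)^5 = 5.6×10⁻²⁸

Ksp = 5.6×10⁻²⁸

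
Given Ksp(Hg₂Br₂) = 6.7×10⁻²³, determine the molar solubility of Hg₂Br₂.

Hg₂Br₂(s) ⇌ Hg₂²⁺(aq) + 2 Br⁻(aq)
For each mole of Hg₂Br₂ that dissolves per liter, [Hg₂²⁺] = s and [Br⁻] = 2s; let s denote this solubility.
Ksp = [Hg₂²⁺][Br⁻]^2 = s · (2s)^2 = 4s^3
4s^3 = 6.7×10⁻²³  ⇒  s^3 = 1.7×10⁻²³
s = (1.7×10⁻²³)^(1/3) = 2.6×10⁻⁸ mol L⁻¹

2.6×10⁻⁸ M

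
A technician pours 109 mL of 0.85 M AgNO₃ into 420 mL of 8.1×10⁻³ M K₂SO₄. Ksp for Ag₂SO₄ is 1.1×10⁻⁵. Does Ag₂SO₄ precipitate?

Total volume after mixing = 109 + 420 = 529 mL.
[Ag⁺] = (0.85)(109)/529 = 0.18 M
[SO₄²⁻] = (8.1×10⁻³)(420)/529 = 6.4×10⁻³ M
Q = [Ag⁺]^2[SO₄²⁻] = 2.0×10⁻⁴
Because Q > Ksp (2.0×10⁻⁴ vs 1.1×10⁻⁵), a precipitate of Ag₂SO₄ forms.

Yes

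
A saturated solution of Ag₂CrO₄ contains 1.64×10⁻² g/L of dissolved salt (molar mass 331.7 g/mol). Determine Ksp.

Molar solubility s = (1.64×10⁻² g/L) / (331.7 g/mol) = 4.9442×10⁻⁵ mol/L
Ag₂CrO₄(s) ⇌ 2 Ag⁺(aq) + CrO₄²⁻(aq)
For each mole of Ag₂CrO₄ that dissolves per liter, [Ag⁺] = 2s and [CrO₄²⁻] = s; let s denote this solubility.
Ksp = [Ag⁺]^2[CrO₄²⁻] = (2s)^2 · s = 4s^3
Ksp = 4 × (4.9442×10⁻⁵)^3 = 4.83×10⁻¹³

Ksp = 4.83×10⁻¹³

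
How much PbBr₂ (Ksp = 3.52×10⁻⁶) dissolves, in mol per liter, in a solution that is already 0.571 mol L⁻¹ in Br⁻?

PbBr₂(s) ⇌ Pb²⁺(aq) + 2 Br⁻(aq)
Let s be the solubility of PbBr₂ here. The common ion gives [Br⁻] ≈ 0.571 mol L⁻¹, and [Pb²⁺] = s.
Ksp = [Pb²⁺][Br⁻]^2 = s(0.571)^2
s = 3.52×10⁻⁶ / (0.571)^2 = 1.08×10⁻⁵
s = 1.08×10⁻⁵ mol L⁻¹

1.08×10⁻⁵ M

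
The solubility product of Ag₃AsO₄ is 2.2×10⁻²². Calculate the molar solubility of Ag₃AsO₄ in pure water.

1.7×10⁻⁶ M

Ag₃AsO₄(s) ⇌ 3 Ag⁺(aq) + AsO₄³⁻(aq)
With molar solubility s: [Ag⁺] = 3s, [AsO₄³⁻] = s.
Ksp = [Ag⁺]^3[AsO₄³⁻] = (3s)^3 · s = 27s^4
27s^4 = 2.2×10⁻²²  ⇒  s^4 = 8.1×10⁻²⁴
Taking the 4th root, s = 1.7×10⁻⁶ M.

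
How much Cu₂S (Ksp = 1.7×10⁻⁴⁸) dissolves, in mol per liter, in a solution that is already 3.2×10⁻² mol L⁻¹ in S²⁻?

Cu₂S(s) ⇌ 2 Cu⁺(aq) + S²⁻(aq)
Let s be the solubility of Cu₂S here. The common ion gives [S²⁻] ≈ 3.2×10⁻² mol L⁻¹, and [Cu⁺] = 2s.
Ksp = [Cu⁺]^2[S²⁻] = (2s)^2(3.2×10⁻²)
(2s)^2 = 1.7×10⁻⁴⁸ / (3.2×10⁻²) = 5.3×10⁻⁴⁷
s = 3.6×10⁻²⁴ mol L⁻¹

3.6×10⁻²⁴ M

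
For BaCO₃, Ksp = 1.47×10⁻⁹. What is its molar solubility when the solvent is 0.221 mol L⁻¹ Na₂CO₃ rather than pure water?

6.65×10⁻⁹ M

BaCO₃(s) ⇌ Ba²⁺(aq) + CO₃²⁻(aq)
With CO₃²⁻ already at 0.221 mol L⁻¹ and s small, take [CO₃²⁻] ≈ 0.221 mol L⁻¹ and [Ba²⁺] = s.
Ksp = [Ba²⁺][CO₃²⁻] = s(0.221)
s = 1.47×10⁻⁹ / (0.221) = 6.65×10⁻⁹
s = 6.65×10⁻⁹ mol L⁻¹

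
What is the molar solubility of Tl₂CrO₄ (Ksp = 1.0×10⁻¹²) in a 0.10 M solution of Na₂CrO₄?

1.6×10⁻⁶ M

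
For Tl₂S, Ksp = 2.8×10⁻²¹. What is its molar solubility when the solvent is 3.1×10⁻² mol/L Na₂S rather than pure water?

1.5×10⁻¹⁰ M

Tl₂S(s) ⇌ 2 Tl⁺(aq) + S²⁻(aq)
The solution already contains S²⁻ at 3.1×10⁻² mol/L. Let s be the molar solubility of Tl₂S.
[S²⁻] ≈ 3.1×10⁻² mol/L (common ion dominates); [Tl⁺] = 2s.
Ksp = [Tl⁺]^2[S²⁻] = (2s)^2(3.1×10⁻²)
(2s)^2 = 2.8×10⁻²¹ / (3.1×10⁻²) = 9.0×10⁻²⁰
s = 1.5×10⁻¹⁰ mol/L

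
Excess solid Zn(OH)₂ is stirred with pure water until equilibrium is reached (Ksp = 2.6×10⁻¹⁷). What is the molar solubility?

1.9×10⁻⁶ M

Zn(OH)₂(s) ⇌ Zn²⁺(aq) + 2 OH⁻(aq)
For each mole of Zn(OH)₂ that dissolves per liter, [Zn²⁺] = s and [OH⁻] = 2s; let s denote this solubility.
Ksp = [Zn²⁺][OH⁻]^2 = s · (2s)^2 = 4s^3
4s^3 = 2.6×10⁻¹⁷  ⇒  s^3 = 6.5×10⁻¹⁸
s = 1.9×10⁻⁶ M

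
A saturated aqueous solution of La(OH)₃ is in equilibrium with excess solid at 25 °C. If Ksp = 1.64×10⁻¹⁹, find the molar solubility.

La(OH)₃(s) ⇌ La³⁺(aq) + 3 OH⁻(aq)
For each mole of La(OH)₃ that dissolves per liter, [La³⁺] = s and [OH⁻] = 3s; let s denote this solubility.
Ksp = [La³⁺][OH⁻]^3 = s · (3s)^3 = 27s^4
27s^4 = 1.64×10⁻¹⁹  ⇒  s^4 = 6.07×10⁻²¹
s = 8.83×10⁻⁶ mol L⁻¹

8.83×10⁻⁶ M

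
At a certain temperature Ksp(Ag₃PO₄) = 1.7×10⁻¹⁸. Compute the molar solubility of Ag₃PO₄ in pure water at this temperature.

1.6×10⁻⁵ M

Ag₃PO₄(s) ⇌ 3 Ag⁺(aq) + PO₄³⁻(aq)
Call the molar solubility s, so that [Ag⁺] = 3s and [PO₄³⁻] = s.
Ksp = [Ag⁺]^3[PO₄³⁻] = (3s)^3 · s = 27s^4
27s^4 = 1.7×10⁻¹⁸  ⇒  s^4 = 6.3×10⁻²⁰
s = (6.3×10⁻²⁰)^(1/4) = 1.6×10⁻⁵ M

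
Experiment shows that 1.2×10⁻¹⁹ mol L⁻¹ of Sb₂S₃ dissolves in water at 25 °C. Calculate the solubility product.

Ksp = 2.7×10⁻⁹³

Sb₂S₃(s) ⇌ 2 Sb³⁺(aq) + 3 S²⁻(aq)
If s mol/L of Sb₂S₃ dissolves, [Sb³⁺] = 2s and [S²⁻] = 3s.
Ksp = [Sb³⁺]^2[S²⁻]^3 = (2s)^2 · (3s)^3 = 108s^5
Ksp = 108 × (1.2×10⁻¹⁹)^5 = 2.7×10⁻⁹³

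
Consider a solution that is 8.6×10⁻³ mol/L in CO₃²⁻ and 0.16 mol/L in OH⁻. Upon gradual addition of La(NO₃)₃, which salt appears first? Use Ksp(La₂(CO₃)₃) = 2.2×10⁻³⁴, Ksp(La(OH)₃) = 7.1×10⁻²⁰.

La(OH)₃

Each salt precipitates once Q = Ksp for that salt.
For La₂(CO₃)₃: [La³⁺] = (Ksp/[CO₃²⁻]^3)^(1/2) = 1.9×10⁻¹⁴ mol/L
For La(OH)₃: [La³⁺] = (Ksp/[OH⁻]^3) = 1.7×10⁻¹⁷ mol/L
The smaller threshold [La³⁺] is reached first, so La(OH)₃ precipitates first.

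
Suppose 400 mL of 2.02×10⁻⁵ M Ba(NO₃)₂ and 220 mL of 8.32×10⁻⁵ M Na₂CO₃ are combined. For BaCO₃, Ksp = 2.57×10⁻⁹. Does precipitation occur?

No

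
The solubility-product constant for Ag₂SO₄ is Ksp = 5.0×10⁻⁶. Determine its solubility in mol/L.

Ag₂SO₄(s) ⇌ 2 Ag⁺(aq) + SO₄²⁻(aq)
Call the molar solubility s, so that [Ag⁺] = 2s and [SO₄²⁻] = s.
Ksp = [Ag⁺]^2[SO₄²⁻] = (2s)^2 · s = 4s^3
4s^3 = 5.0×10⁻⁶  ⇒  s^3 = 1.3×10⁻⁶
Taking the 3rd root, s = 1.1×10⁻² mol/L.

1.1×10⁻² M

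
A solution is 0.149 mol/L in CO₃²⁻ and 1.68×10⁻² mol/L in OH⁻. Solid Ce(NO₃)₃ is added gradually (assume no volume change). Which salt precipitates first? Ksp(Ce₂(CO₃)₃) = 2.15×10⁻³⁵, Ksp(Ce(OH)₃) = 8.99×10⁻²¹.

Ce₂(CO₃)₃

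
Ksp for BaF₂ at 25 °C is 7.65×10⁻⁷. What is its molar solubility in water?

BaF₂(s) ⇌ Ba²⁺(aq) + 2 F⁻(aq)
Call the molar solubility s, so that [Ba²⁺] = s and [F⁻] = 2s.
Ksp = [Ba²⁺][F⁻]^2 = s · (2s)^2 = 4s^3
4s^3 = 7.65×10⁻⁷  ⇒  s^3 = 1.91×10⁻⁷
s = (1.91×10⁻⁷)^(1/3) = 5.76×10⁻³ M

5.76×10⁻³ M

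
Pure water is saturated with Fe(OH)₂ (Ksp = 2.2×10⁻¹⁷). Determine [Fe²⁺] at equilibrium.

1.8×10⁻⁶ M

Fe(OH)₂(s) ⇌ Fe²⁺(aq) + 2 OH⁻(aq)
With molar solubility s: [Fe²⁺] = s, [OH⁻] = 2s.
Ksp = [Fe²⁺][OH⁻]^2 = s · (2s)^2 = 4s^3 = 2.2×10⁻¹⁷
s = 1.8×10⁻⁶ mol/L
[Fe²⁺] = s = 1.8×10⁻⁶ mol/L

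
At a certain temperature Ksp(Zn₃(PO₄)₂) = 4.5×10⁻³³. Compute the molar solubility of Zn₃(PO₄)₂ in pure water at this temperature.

Zn₃(PO₄)₂(s) ⇌ 3 Zn²⁺(aq) + 2 PO₄³⁻(aq)
With molar solubility s: [Zn²⁺] = 3s, [PO₄³⁻] = 2s.
Ksp = [Zn²⁺]^3[PO₄³⁻]^2 = (3s)^3 · (2s)^2 = 108s^5
108s^5 = 4.5×10⁻³³  ⇒  s^5 = 4.2×10⁻³⁵
s = (4.2×10⁻³⁵)^(1/5) = 1.3×10⁻⁷ M

1.3×10⁻⁷ M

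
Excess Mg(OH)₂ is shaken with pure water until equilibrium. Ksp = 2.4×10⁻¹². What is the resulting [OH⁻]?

1.7×10⁻⁴ M

Mg(OH)₂(s) ⇌ Mg²⁺(aq) + 2 OH⁻(aq)
For each mole of Mg(OH)₂ that dissolves per liter, [Mg²⁺] = s and [OH⁻] = 2s; let s denote this solubility.
Ksp = [Mg²⁺][OH⁻]^2 = s · (2s)^2 = 4s^3 = 2.4×10⁻¹²
s = 8.4×10⁻⁵ mol L⁻¹
[OH⁻] = 2s = 1.7×10⁻⁴ mol L⁻¹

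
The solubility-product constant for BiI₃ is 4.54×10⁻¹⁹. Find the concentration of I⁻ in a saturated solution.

BiI₃(s) ⇌ Bi³⁺(aq) + 3 I⁻(aq)
Call the molar solubility s, so that [Bi³⁺] = s and [I⁻] = 3s.
Ksp = [Bi³⁺][I⁻]^3 = s · (3s)^3 = 27s^4 = 4.54×10⁻¹⁹
s = 1.14×10⁻⁵ mol/L
[I⁻] = 3s = 3.42×10⁻⁵ mol/L

3.42×10⁻⁵ M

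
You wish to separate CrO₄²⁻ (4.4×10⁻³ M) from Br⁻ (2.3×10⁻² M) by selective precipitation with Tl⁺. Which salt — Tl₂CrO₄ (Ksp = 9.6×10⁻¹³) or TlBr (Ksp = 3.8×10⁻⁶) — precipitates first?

Tl₂CrO₄

A salt starts to precipitate once the ion product Q reaches its Ksp.
For Tl₂CrO₄: [Tl⁺] = (Ksp/[CrO₄²⁻])^(1/2) = 1.5×10⁻⁵ M
For TlBr: [Tl⁺] = (Ksp/[Br⁻]) = 1.7×10⁻⁴ M
Since Tl₂CrO₄ needs less Tl⁺ to reach saturation, it precipitates first.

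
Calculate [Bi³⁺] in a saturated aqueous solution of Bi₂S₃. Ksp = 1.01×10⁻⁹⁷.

3.13×10⁻²⁰ M

Bi₂S₃(s) ⇌ 2 Bi³⁺(aq) + 3 S²⁻(aq)
If s mol/L of Bi₂S₃ dissolves, [Bi³⁺] = 2s and [S²⁻] = 3s.
Ksp = [Bi³⁺]^2[S²⁻]^3 = (2s)^2 · (3s)^3 = 108s^5 = 1.01×10⁻⁹⁷
s = 1.56×10⁻²⁰ mol L⁻¹
[Bi³⁺] = 2s = 3.13×10⁻²⁰ mol L⁻¹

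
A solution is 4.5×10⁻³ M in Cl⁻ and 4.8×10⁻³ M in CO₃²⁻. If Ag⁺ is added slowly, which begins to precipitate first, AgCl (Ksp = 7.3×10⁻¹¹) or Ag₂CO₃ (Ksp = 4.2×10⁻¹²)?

AgCl

Precipitation begins when Q = Ksp.
For AgCl: [Ag⁺] = (Ksp/[Cl⁻]) = 1.6×10⁻⁸ M
For Ag₂CO₃: [Ag⁺] = (Ksp/[CO₃²⁻])^(1/2) = 3.0×10⁻⁵ M
AgCl requires the lower [Ag⁺], so it precipitates first.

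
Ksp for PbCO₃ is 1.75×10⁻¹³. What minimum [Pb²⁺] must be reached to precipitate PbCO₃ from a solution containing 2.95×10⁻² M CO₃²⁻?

5.93×10⁻¹² M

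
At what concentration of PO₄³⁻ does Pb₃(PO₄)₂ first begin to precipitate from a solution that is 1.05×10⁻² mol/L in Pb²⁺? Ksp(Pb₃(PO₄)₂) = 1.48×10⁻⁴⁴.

Precipitation of each salt begins when its ion product equals Ksp.
Pb₃(PO₄)₂(s) ⇌ 3 Pb²⁺(aq) + 2 PO₄³⁻(aq)
Ksp = [Pb²⁺]^3[PO₄³⁻]^2 = [PO₄³⁻]^2(1.05×10⁻²)^3
[PO₄³⁻]^2 = 1.48×10⁻⁴⁴ / (1.05×10⁻²)^3 = 1.28×10⁻³⁸
[PO₄³⁻] = 1.13×10⁻¹⁹ mol/L

1.13×10⁻¹⁹ M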